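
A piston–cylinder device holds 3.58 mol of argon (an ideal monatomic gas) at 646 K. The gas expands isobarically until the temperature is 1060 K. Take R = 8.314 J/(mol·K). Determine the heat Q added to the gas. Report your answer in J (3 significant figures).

Q ≈ 30800 J

Isobaric: W = nRΔT = (3.58)(8.314)(414) = 12322 J.
ΔU = nCᵥΔT with Cᵥ = 3R/2: ΔU = (3.58)(12.47)(414) = 18484 J.
Q = ΔU + W = 18484 + 12322 = 30806 J.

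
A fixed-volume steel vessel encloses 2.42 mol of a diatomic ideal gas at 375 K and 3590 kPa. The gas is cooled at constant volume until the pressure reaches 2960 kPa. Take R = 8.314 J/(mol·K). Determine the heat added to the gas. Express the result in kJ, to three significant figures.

Q ≈ -3.31 kJ

Constant volume ⇒ W = 0, so Q = ΔU = nCᵥΔT with Cᵥ = 5R/2 = 20.79 J/(mol·K).
At constant V, T₂/T₁ = P₂/P₁ ⇒ ΔT = T₁(P₂/P₁ − 1) = 375·(2960/3590 − 1) = -65.81 K.
ΔU = (2.42)(20.79)(-65.81) = -3310 J.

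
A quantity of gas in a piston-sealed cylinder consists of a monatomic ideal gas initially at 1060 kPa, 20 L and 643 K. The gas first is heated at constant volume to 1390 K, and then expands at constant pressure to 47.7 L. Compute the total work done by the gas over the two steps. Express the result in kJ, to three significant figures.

W_total ≈ 63.5 kJ

Step 1 (isochoric): W = 0 (constant volume).
After step 1: P = 2291 kPa (V unchanged).
Step 2 (isobaric): W = PΔV = (2291 kPa)(47.7 − 20 L) = 63473 J.
W_total = 0 + 63473 = 63473 J.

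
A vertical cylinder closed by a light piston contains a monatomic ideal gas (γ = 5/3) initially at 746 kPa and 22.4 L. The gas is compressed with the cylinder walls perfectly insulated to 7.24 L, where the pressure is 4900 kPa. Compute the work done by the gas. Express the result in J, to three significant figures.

W ≈ -28100 J

Adiabatic: W = (P₁V₁ − P₂V₂)/(γ − 1) with γ = 5/3.
P₁V₁ = 16710 J, P₂V₂ = 35476 J.
W = (16710 − 35476) / 0.6667 = -28148 J.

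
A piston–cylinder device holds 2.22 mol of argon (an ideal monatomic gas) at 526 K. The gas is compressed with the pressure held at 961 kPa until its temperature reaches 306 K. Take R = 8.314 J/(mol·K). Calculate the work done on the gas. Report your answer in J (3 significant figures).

W ≈ 4060 J

Isobaric: W = P ΔV = nR ΔT.
W = (2.22)(8.314)(306 − 526) = -4061 J.
Work on gas = −W_by = 4061 J.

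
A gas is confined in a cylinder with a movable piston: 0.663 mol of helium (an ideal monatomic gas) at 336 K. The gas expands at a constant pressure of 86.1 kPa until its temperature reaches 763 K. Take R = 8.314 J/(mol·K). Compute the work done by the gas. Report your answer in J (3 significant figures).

W ≈ 2350 J

Isobaric: W = P ΔV = nR ΔT.
W = (0.663)(8.314)(763 − 336) = 2354 J.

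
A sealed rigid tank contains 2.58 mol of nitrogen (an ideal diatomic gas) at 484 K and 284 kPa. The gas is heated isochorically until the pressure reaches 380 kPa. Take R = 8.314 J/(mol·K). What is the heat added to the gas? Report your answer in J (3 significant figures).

Constant volume ⇒ W = 0, so Q = ΔU = nCᵥΔT with Cᵥ = 5R/2 = 20.79 J/(mol·K).
At constant V, T₂/T₁ = P₂/P₁ ⇒ ΔT = T₁(P₂/P₁ − 1) = 484·(380/284 − 1) = 163.6 K.
ΔU = (2.58)(20.79)(163.6) = 8773 J.

Q ≈ 8770 J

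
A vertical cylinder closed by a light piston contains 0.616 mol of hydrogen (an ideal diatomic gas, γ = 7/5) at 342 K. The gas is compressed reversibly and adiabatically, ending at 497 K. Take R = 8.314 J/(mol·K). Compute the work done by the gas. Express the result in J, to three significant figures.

Adiabatic ⇒ Q = 0, so W_by = −ΔU = nCᵥ(T₁ − T₂).
Cᵥ = 5R/2 = 20.79 J/(mol·K).
W = (0.616)(20.79)(342 − 497) = -1985 J.

W ≈ -1980 J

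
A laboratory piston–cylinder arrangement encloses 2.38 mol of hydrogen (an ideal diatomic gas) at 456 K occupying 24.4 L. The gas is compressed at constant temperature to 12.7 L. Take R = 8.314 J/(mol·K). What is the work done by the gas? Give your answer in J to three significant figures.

Isothermal: W = nRT ln(V₂/V₁).
W = (2.38)(8.314)(456) × ln(12.7/24.4)
  = 9023 × -0.653
W_by_gas = -5892 J.

W ≈ -5890 J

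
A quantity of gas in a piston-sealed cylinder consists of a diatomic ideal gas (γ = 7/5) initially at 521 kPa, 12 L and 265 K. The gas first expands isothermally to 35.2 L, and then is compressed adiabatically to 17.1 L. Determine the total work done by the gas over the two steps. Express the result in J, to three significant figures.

W_total ≈ 1490 J

Step 1 (isothermal): W = P₁V₁ ln(V₂/V₁) = (6252) ln(35.2/12) = 6728 J.
After step 1: P = 177.6 kPa, V = 35.2 L, T = 265 K.
Step 2 (adiabatic): W = (P₁V₁ − P₂V₂)/(γ−1) = (6252 − 8345)/0.4 = -5233 J.
W_total = 6728 − 5233 = 1495 J.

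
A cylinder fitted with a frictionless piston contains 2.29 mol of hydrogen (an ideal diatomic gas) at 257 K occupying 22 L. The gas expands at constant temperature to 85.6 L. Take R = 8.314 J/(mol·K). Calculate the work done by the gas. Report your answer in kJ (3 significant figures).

Isothermal: W = nRT ln(V₂/V₁).
W = (2.29)(8.314)(257) × ln(85.6/22)
  = 4893 × 1.359
W_by_gas = 6648 J.

W ≈ 6.65 kJ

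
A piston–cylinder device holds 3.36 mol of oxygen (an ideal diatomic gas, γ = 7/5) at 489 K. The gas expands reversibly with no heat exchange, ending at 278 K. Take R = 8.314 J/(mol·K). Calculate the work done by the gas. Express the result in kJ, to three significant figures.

W ≈ 14.7 kJ

Adiabatic ⇒ Q = 0, so W_by = −ΔU = nCᵥ(T₁ − T₂).
Cᵥ = 5R/2 = 20.79 J/(mol·K).
W = (3.36)(20.79)(489 − 278) = 14736 J.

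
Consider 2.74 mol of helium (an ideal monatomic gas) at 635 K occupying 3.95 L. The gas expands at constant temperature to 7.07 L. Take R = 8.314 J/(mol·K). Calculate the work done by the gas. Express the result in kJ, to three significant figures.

W ≈ 8.42 kJ

Isothermal: W = nRT ln(V₂/V₁).
W = (2.74)(8.314)(635) × ln(7.07/3.95)
  = 14466 × 0.5821
W_by_gas = 8421 J.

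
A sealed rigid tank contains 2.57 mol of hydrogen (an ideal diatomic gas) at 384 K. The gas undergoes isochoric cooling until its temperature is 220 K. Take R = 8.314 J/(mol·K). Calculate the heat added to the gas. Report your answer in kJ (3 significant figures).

Constant volume ⇒ W = 0, so Q = ΔU = nCᵥΔT with Cᵥ = 5R/2 = 20.79 J/(mol·K).
ΔU = (2.57)(20.79)(220 − 384) = -8760 J.

Q ≈ -8.76 kJ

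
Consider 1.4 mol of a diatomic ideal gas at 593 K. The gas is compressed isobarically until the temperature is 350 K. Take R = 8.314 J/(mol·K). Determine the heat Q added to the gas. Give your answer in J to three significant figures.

Isobaric: W = nRΔT = (1.4)(8.314)(-243) = -2828 J.
ΔU = nCᵥΔT with Cᵥ = 5R/2: ΔU = (1.4)(20.79)(-243) = -7071 J.
Q = ΔU + W = -7071 − 2828 = -9899 J.

Q ≈ -9900 J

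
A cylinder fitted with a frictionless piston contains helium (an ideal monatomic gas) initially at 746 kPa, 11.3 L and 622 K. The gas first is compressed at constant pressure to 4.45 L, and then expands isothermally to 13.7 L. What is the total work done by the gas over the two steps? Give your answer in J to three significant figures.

Step 1 (isobaric): W = PΔV = (746 kPa)(4.45 − 11.3 L) = -5110 J.
After step 1: P = 746 kPa, V = 4.45 L, T = 244.9 K.
Step 2 (isothermal): W = P₁V₁ ln(V₂/V₁) = (3320) ln(13.7/4.45) = 3733 J.
W_total = -5110 + 3733 = -1377 J.

W_total ≈ -1380 J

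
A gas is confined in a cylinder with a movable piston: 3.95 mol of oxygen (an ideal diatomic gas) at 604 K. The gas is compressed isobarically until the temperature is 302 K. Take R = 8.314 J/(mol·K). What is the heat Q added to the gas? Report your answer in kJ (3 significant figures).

Isobaric: W = nRΔT = (3.95)(8.314)(-302) = -9918 J.
ΔU = nCᵥΔT with Cᵥ = 5R/2: ΔU = (3.95)(20.79)(-302) = -24794 J.
Q = ΔU + W = -24794 − 9918 = -34712 J.

Q ≈ -34.7 kJ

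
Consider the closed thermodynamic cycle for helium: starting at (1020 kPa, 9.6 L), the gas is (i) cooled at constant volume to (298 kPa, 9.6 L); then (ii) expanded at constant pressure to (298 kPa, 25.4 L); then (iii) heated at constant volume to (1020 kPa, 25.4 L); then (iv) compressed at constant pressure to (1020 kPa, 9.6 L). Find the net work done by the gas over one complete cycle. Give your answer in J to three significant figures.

W_net ≈ -11400 J

Constant-volume legs do no work.
W(ii) = (298)(25.4 − 9.6) = 4708 J; W(iv) = (1020)(9.6 − 25.4) = -16116 J.
W_net = 4708 − 16116 = -11408 J (the counter-clockwise enclosed area).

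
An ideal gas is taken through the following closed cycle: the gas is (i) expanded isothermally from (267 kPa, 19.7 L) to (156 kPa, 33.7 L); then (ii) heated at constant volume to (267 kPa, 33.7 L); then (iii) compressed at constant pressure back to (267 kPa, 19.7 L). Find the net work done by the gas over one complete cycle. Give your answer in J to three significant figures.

W_net ≈ -914 J

Leg (i): W = PᵢVᵢ ln(V_f/Vᵢ) = (5260) ln(33.7/19.7) = 2824 J.
Leg (ii): W = 0.
Leg (iii): W = PΔV = (267)(19.7 − 33.7) = -3738 J.
W_net = 2824 − 3738 = -914.1 J.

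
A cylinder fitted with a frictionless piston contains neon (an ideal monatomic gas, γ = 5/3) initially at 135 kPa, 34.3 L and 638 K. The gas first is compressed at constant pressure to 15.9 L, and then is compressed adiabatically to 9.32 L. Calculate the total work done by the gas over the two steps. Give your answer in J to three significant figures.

Step 1 (isobaric): W = PΔV = (135 kPa)(15.9 − 34.3 L) = -2484 J.
After step 1: P = 135 kPa, V = 15.9 L, T = 295.7 K.
Step 2 (adiabatic): W = (P₁V₁ − P₂V₂)/(γ−1) = (2146 − 3065)/0.667 = -1377 J.
W_total = -2484 − 1377 = -3861 J.

W_total ≈ -3860 J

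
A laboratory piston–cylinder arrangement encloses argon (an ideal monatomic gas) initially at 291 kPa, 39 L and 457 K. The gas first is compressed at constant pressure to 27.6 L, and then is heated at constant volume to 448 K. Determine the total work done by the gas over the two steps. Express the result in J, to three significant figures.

Step 1 (isobaric): W = PΔV = (291 kPa)(27.6 − 39 L) = -3317 J.
Step 2 (isochoric): W = 0 (constant volume).
W_total = -3317 + 0 = -3317 J.

W_total ≈ -3320 J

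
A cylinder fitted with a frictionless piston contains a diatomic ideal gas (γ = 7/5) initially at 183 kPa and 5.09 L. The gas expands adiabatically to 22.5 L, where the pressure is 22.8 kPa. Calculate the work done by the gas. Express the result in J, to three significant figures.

W ≈ 1050 J

Adiabatic: W = (P₁V₁ − P₂V₂)/(γ − 1) with γ = 7/5.
P₁V₁ = 931.5 J, P₂V₂ = 513 J.
W = (931.5 − 513) / 0.4 = 1046 J.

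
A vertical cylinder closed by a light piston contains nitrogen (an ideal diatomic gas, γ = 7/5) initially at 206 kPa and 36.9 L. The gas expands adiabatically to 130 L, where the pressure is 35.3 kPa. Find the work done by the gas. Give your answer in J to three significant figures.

W ≈ 7530 J

Adiabatic: W = (P₁V₁ − P₂V₂)/(γ − 1) with γ = 7/5.
P₁V₁ = 7601 J, P₂V₂ = 4589 J.
W = (7601 − 4589) / 0.4 = 7531 J.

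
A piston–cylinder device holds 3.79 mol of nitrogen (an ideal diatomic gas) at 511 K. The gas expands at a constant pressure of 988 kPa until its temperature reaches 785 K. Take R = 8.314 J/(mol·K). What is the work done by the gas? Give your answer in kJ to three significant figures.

W ≈ 8.63 kJ

Isobaric: W = P ΔV = nR ΔT.
W = (3.79)(8.314)(785 − 511) = 8634 J.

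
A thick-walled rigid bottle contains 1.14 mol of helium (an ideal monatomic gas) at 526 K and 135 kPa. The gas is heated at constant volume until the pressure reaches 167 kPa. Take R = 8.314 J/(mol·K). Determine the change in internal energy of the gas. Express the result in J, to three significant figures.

Constant volume ⇒ W = 0, so Q = ΔU = nCᵥΔT with Cᵥ = 3R/2 = 12.47 J/(mol·K).
At constant V, T₂/T₁ = P₂/P₁ ⇒ ΔT = T₁(P₂/P₁ − 1) = 526·(167/135 − 1) = 124.7 K.
ΔU = (1.14)(12.47)(124.7) = 1773 J.

ΔU ≈ 1770 J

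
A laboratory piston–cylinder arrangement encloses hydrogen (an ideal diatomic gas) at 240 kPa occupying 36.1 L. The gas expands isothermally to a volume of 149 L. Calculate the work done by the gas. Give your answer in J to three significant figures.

Isothermal: W = nRT ln(V₂/V₁) = P₁V₁ ln(V₂/V₁).
P₁V₁ = (240 kPa)(36.1 L) = 8664 J.
W = 8664 × ln(149/36.1) = 8664 × 1.418
W_by_gas = 12283 J.

W ≈ 12300 J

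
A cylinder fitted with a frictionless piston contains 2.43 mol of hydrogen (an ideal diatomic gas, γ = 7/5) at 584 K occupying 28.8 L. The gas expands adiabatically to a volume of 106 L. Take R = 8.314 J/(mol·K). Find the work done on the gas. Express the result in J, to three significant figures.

W ≈ -12000 J

Adiabatic: TV^(γ−1) = const with γ = 7/5.
T₂ = T₁ (V₁/V₂)^(γ−1) = 584 × (28.8/106)^0.4 = 584 × 0.5938 = 346.8 K.
W_by = nCᵥ(T₁ − T₂) = (2.43)(20.79)(584 − 346.8) = 11982 J.
Work on gas = −W_by = -11982 J.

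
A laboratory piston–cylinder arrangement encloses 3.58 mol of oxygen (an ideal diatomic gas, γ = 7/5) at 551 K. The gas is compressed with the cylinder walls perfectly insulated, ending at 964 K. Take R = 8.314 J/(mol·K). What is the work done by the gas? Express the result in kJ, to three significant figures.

W ≈ -30.7 kJ

Adiabatic ⇒ Q = 0, so W_by = −ΔU = nCᵥ(T₁ − T₂).
Cᵥ = 5R/2 = 20.79 J/(mol·K).
W = (3.58)(20.79)(551 − 964) = -30731 J.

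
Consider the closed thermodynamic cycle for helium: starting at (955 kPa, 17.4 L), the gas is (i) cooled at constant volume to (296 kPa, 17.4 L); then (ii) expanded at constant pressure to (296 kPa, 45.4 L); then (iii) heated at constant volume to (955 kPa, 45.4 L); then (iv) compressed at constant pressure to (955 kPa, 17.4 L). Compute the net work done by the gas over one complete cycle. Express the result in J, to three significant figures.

W_net ≈ -18500 J

Constant-volume legs do no work.
W(ii) = (296)(45.4 − 17.4) = 8288 J; W(iv) = (955)(17.4 − 45.4) = -26740 J.
W_net = 8288 − 26740 = -18452 J (the counter-clockwise enclosed area).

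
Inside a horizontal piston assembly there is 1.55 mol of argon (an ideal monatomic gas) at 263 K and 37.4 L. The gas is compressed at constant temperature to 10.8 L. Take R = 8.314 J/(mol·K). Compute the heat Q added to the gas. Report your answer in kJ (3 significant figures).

Q ≈ -4.21 kJ

Isothermal ⇒ ΔU = 0, so Q = W = nRT ln(V₂/V₁).
Q = (1.55)(8.314)(263) ln(10.8/37.4) = 3389 × -1.242 = -4210 J.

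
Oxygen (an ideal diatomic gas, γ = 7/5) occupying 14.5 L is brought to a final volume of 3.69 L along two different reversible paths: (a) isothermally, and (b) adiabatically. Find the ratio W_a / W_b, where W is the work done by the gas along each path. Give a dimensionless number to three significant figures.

Path (a) isothermal: W = P₁V₁ ln(V₂/V₁) → W_a/(P₁V₁) = -1.369.
Path (b) adiabatic: W = P₁V₁(1 − (V₁/V₂)^(γ−1))/(γ−1) → W_b/(P₁V₁) = -1.822.
W_a / W_b = -1.369 / -1.822 = 0.7511.

W_a / W_b ≈ 0.751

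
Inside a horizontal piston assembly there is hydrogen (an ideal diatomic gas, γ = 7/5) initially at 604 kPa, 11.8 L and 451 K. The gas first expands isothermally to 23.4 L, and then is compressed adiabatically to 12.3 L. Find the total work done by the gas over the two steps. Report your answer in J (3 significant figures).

W_total ≈ -348 J

Step 1 (isothermal): W = P₁V₁ ln(V₂/V₁) = (7127) ln(23.4/11.8) = 4880 J.
After step 1: P = 304.6 kPa, V = 23.4 L, T = 451 K.
Step 2 (adiabatic): W = (P₁V₁ − P₂V₂)/(γ−1) = (7127 − 9218)/0.4 = -5227 J.
W_total = 4880 − 5227 = -347.8 J.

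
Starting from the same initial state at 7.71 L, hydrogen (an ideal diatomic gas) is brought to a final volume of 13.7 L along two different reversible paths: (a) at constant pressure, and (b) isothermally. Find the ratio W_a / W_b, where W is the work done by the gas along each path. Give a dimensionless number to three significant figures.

Path (a) isobaric: W = P₁(V₂ − V₁) → W_a/(P₁V₁) = 0.7769.
Path (b) isothermal: W = P₁V₁ ln(V₂/V₁) → W_b/(P₁V₁) = 0.5749.
W_a / W_b = 0.7769 / 0.5749 = 1.351.

W_a / W_b ≈ 1.35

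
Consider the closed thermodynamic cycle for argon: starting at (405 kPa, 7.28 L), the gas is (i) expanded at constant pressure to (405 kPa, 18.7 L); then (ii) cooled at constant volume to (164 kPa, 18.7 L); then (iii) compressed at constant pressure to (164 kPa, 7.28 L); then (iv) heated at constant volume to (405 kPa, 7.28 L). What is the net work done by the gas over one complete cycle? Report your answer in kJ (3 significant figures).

Constant-volume legs do no work.
W(i) = (405)(18.7 − 7.28) = 4625 J; W(iii) = (164)(7.28 − 18.7) = -1873 J.
W_net = 4625 − 1873 = 2752 J (the clockwise enclosed area).

W_net ≈ 2.75 kJ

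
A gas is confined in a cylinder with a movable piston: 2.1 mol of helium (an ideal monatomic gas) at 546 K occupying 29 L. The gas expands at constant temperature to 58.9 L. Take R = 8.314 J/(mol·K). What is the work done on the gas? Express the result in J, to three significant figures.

W ≈ -6750 J

Isothermal: W = nRT ln(V₂/V₁).
W = (2.1)(8.314)(546) × ln(58.9/29)
  = 9533 × 0.7085
W_by_gas = 6754 J; work on gas = −W_by = -6754 J.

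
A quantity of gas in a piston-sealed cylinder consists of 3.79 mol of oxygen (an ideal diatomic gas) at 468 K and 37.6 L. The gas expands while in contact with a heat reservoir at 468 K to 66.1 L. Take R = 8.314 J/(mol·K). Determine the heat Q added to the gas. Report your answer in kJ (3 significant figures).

Isothermal ⇒ ΔU = 0, so Q = W = nRT ln(V₂/V₁).
Q = (3.79)(8.314)(468) ln(66.1/37.6) = 14747 × 0.5642 = 8320 J.

Q ≈ 8.32 kJ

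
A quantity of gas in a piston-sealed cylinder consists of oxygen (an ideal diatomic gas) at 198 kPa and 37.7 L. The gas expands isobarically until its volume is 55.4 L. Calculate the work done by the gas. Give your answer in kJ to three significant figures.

Isobaric: W = P ΔV.
W = (198 kPa)(55.4 − 37.7 L) = (198)(17.7) = 3505 J.

W ≈ 3.50 kJ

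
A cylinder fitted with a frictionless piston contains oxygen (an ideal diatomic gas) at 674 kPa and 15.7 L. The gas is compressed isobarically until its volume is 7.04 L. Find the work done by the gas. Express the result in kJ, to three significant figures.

Isobaric: W = P ΔV.
W = (674 kPa)(7.04 − 15.7 L) = (674)(-8.66) = -5837 J.

W ≈ -5.84 kJ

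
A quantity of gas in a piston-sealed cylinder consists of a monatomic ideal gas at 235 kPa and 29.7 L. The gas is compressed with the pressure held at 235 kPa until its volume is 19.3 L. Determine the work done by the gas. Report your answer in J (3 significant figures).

W ≈ -2440 J

Isobaric: W = P ΔV.
W = (235 kPa)(19.3 − 29.7 L) = (235)(-10.4) = -2444 J.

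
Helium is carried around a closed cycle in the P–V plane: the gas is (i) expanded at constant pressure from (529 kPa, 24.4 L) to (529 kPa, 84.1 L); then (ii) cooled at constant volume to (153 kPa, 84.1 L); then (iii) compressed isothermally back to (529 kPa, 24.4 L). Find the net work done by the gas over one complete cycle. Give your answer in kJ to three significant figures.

W_net ≈ 15.7 kJ

Leg (i): W = PΔV = (529)(84.1 − 24.4) = 31581 J.
Leg (ii): W = 0.
Leg (iii): W = PᵢVᵢ ln(V_f/Vᵢ) = (12867) ln(24.4/84.1) = -15922 J.
W_net = 31581 − 15922 = 15659 J.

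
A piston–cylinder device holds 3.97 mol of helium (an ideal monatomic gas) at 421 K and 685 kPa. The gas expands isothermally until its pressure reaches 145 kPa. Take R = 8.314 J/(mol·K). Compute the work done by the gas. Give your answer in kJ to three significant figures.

Isothermal process: W = nRT ln(V₂/V₁) = nRT ln(P₁/P₂).
W = (3.97)(8.314)(421) × ln(685/145)
  = 13896 × ln(4.724) = 13896 × 1.553
W_by_gas = 21576 J.

W ≈ 21.6 kJ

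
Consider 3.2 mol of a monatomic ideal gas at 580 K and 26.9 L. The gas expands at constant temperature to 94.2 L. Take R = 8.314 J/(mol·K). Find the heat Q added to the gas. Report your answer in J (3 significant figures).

Q ≈ 19300 J

Isothermal ⇒ ΔU = 0, so Q = W = nRT ln(V₂/V₁).
Q = (3.2)(8.314)(580) ln(94.2/26.9) = 15431 × 1.253 = 19339 J.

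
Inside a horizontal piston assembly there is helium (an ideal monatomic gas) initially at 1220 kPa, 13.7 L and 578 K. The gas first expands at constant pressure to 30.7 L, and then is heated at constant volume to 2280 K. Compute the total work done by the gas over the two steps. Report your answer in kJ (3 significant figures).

W_total ≈ 20.7 kJ

Step 1 (isobaric): W = PΔV = (1220 kPa)(30.7 − 13.7 L) = 20740 J.
Step 2 (isochoric): W = 0 (constant volume).
W_total = 20740 + 0 = 20740 J.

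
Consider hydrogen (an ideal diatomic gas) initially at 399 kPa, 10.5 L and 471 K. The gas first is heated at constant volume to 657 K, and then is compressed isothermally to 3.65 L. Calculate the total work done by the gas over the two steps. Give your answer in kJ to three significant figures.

Step 1 (isochoric): W = 0 (constant volume).
After step 1: P = 556.6 kPa (V unchanged).
Step 2 (isothermal): W = P₁V₁ ln(V₂/V₁) = (5844) ln(3.65/10.5) = -6175 J.
W_total = 0 − 6175 = -6175 J.

W_total ≈ -6.18 kJ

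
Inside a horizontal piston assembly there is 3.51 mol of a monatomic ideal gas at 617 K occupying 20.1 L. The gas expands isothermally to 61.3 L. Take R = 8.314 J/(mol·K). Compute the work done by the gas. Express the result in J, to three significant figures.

Isothermal: W = nRT ln(V₂/V₁).
W = (3.51)(8.314)(617) × ln(61.3/20.1)
  = 18005 × 1.115
W_by_gas = 20077 J.

W ≈ 20100 J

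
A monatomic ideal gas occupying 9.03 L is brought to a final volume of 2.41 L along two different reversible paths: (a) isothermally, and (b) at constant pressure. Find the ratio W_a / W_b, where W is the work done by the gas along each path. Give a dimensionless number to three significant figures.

W_a / W_b ≈ 1.80

Path (a) isothermal: W = P₁V₁ ln(V₂/V₁) → W_a/(P₁V₁) = -1.321.
Path (b) isobaric: W = P₁(V₂ − V₁) → W_b/(P₁V₁) = -0.7331.
W_a / W_b = -1.321 / -0.7331 = 1.802.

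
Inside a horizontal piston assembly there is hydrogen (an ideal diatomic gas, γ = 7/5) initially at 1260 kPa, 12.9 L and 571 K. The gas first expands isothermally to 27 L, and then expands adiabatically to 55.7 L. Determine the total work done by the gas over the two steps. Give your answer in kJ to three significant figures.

W_total ≈ 22.2 kJ

Step 1 (isothermal): W = P₁V₁ ln(V₂/V₁) = (16254) ln(27/12.9) = 12005 J.
After step 1: P = 602 kPa, V = 27 L, T = 571 K.
Step 2 (adiabatic): W = (P₁V₁ − P₂V₂)/(γ−1) = (16254 − 12166)/0.4 = 10219 J.
W_total = 12005 + 10219 = 22224 J.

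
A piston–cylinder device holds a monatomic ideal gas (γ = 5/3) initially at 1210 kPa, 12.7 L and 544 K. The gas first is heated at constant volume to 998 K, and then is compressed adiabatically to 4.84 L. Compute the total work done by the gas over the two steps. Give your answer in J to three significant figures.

Step 1 (isochoric): W = 0 (constant volume).
After step 1: P = 2220 kPa (V unchanged).
Step 2 (adiabatic): W = (P₁V₁ − P₂V₂)/(γ−1) = (28192 − 53632)/0.667 = -38161 J.
W_total = 0 − 38161 = -38161 J.

W_total ≈ -38200 J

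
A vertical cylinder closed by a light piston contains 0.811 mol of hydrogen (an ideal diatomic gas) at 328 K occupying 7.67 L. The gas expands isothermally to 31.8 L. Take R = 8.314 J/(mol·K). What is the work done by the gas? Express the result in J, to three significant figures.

W ≈ 3150 J

Isothermal: W = nRT ln(V₂/V₁).
W = (0.811)(8.314)(328) × ln(31.8/7.67)
  = 2212 × 1.422
W_by_gas = 3145 J.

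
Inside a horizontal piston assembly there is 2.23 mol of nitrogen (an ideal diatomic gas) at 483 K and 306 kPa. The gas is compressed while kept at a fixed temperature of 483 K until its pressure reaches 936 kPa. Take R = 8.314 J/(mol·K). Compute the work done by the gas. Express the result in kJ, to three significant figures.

W ≈ -10.0 kJ

Isothermal process: W = nRT ln(V₂/V₁) = nRT ln(P₁/P₂).
W = (2.23)(8.314)(483) × ln(306/936)
  = 8955 × ln(0.3269) = 8955 × -1.118
W_by_gas = -10012 J.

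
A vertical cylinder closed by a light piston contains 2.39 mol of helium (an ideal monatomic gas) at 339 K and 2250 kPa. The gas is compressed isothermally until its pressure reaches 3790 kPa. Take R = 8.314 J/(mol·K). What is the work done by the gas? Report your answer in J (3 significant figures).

Isothermal process: W = nRT ln(V₂/V₁) = nRT ln(P₁/P₂).
W = (2.39)(8.314)(339) × ln(2250/3790)
  = 6736 × ln(0.5937) = 6736 × -0.5214
W_by_gas = -3512 J.

W ≈ -3510 J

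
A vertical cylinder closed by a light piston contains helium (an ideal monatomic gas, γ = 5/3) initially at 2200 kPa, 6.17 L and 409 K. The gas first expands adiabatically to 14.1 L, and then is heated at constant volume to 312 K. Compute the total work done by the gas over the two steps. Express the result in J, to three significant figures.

Step 1 (adiabatic): W = (P₁V₁ − P₂V₂)/(γ−1) = (13574 − 7824)/0.667 = 8625 J.
Step 2 (isochoric): W = 0 (constant volume).
W_total = 8625 + 0 = 8625 J.

W_total ≈ 8630 J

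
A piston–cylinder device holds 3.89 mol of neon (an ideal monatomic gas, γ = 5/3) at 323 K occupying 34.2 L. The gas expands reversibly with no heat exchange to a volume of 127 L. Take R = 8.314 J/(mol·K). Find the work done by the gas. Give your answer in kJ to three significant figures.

Adiabatic: TV^(γ−1) = const with γ = 5/3.
T₂ = T₁ (V₁/V₂)^(γ−1) = 323 × (34.2/127)^0.667 = 323 × 0.417 = 134.7 K.
W_by = nCᵥ(T₁ − T₂) = (3.89)(12.47)(323 − 134.7) = 9135 J.

W ≈ 9.14 kJ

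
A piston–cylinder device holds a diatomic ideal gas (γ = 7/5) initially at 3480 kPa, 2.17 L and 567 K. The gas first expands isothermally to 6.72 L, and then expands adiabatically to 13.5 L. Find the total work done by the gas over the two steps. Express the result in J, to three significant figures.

W_total ≈ 13100 J

Step 1 (isothermal): W = P₁V₁ ln(V₂/V₁) = (7552) ln(6.72/2.17) = 8536 J.
After step 1: P = 1124 kPa, V = 6.72 L, T = 567 K.
Step 2 (adiabatic): W = (P₁V₁ − P₂V₂)/(γ−1) = (7552 − 5713)/0.4 = 4597 J.
W_total = 8536 + 4597 = 13133 J.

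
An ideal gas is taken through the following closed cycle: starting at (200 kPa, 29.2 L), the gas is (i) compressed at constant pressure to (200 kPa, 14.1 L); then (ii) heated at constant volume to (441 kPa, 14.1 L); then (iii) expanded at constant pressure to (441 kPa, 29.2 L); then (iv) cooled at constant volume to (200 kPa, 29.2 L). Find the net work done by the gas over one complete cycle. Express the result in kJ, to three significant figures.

Constant-volume legs do no work.
W(i) = (200)(14.1 − 29.2) = -3020 J; W(iii) = (441)(29.2 − 14.1) = 6659 J.
W_net = -3020 + 6659 = 3639 J (the clockwise enclosed area).

W_net ≈ 3.64 kJ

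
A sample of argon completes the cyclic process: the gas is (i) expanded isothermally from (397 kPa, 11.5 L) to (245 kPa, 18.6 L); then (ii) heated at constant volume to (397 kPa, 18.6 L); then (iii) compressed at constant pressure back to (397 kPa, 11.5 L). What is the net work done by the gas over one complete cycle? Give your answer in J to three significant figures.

W_net ≈ -624 J

Leg (i): W = PᵢVᵢ ln(V_f/Vᵢ) = (4566) ln(18.6/11.5) = 2195 J.
Leg (ii): W = 0.
Leg (iii): W = PΔV = (397)(11.5 − 18.6) = -2819 J.
W_net = 2195 − 2819 = -623.5 J.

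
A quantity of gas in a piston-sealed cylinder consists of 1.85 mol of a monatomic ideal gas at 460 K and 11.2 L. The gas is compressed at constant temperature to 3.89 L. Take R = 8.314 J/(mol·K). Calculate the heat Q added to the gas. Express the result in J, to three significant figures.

Isothermal ⇒ ΔU = 0, so Q = W = nRT ln(V₂/V₁).
Q = (1.85)(8.314)(460) ln(3.89/11.2) = 7075 × -1.058 = -7482 J.

Q ≈ -7480 J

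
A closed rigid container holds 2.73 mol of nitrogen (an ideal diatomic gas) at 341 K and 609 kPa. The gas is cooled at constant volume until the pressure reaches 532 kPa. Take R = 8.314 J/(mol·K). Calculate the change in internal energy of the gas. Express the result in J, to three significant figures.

Constant volume ⇒ W = 0, so Q = ΔU = nCᵥΔT with Cᵥ = 5R/2 = 20.79 J/(mol·K).
At constant V, T₂/T₁ = P₂/P₁ ⇒ ΔT = T₁(P₂/P₁ − 1) = 341·(532/609 − 1) = -43.11 K.
ΔU = (2.73)(20.79)(-43.11) = -2446 J.

ΔU ≈ -2450 J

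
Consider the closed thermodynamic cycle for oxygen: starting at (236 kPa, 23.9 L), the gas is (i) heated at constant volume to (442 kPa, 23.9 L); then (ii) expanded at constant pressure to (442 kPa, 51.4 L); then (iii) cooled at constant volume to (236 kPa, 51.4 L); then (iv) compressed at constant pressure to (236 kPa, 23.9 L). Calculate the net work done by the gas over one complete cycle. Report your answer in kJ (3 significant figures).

W_net ≈ 5.66 kJ

Constant-volume legs do no work.
W(ii) = (442)(51.4 − 23.9) = 12155 J; W(iv) = (236)(23.9 − 51.4) = -6490 J.
W_net = 12155 − 6490 = 5665 J (the clockwise enclosed area).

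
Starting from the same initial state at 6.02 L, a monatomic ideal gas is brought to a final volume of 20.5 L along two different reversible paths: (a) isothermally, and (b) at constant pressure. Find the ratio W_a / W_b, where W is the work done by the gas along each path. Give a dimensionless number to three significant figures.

W_a / W_b ≈ 0.509

Path (a) isothermal: W = P₁V₁ ln(V₂/V₁) → W_a/(P₁V₁) = 1.225.
Path (b) isobaric: W = P₁(V₂ − V₁) → W_b/(P₁V₁) = 2.405.
W_a / W_b = 1.225 / 2.405 = 0.5094.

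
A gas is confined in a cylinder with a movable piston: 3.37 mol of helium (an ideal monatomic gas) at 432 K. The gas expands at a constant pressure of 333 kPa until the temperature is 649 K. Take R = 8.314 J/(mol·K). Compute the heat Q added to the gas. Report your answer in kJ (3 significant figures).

Q ≈ 15.2 kJ

Isobaric: W = nRΔT = (3.37)(8.314)(217) = 6080 J.
ΔU = nCᵥΔT with Cᵥ = 3R/2: ΔU = (3.37)(12.47)(217) = 9120 J.
Q = ΔU + W = 9120 + 6080 = 15200 J.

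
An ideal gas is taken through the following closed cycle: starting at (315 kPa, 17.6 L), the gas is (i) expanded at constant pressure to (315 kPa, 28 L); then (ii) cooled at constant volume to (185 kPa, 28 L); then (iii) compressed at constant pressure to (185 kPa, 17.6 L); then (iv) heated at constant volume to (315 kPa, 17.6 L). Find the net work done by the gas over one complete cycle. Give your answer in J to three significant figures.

Constant-volume legs do no work.
W(i) = (315)(28 − 17.6) = 3276 J; W(iii) = (185)(17.6 − 28) = -1924 J.
W_net = 3276 − 1924 = 1352 J (the clockwise enclosed area).

W_net ≈ 1350 J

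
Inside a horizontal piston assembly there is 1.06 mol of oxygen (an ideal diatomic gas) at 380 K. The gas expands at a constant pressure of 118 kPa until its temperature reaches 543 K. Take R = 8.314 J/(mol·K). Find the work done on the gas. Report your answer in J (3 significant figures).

W ≈ -1440 J

Isobaric: W = P ΔV = nR ΔT.
W = (1.06)(8.314)(543 − 380) = 1436 J.
Work on gas = −W_by = -1436 J.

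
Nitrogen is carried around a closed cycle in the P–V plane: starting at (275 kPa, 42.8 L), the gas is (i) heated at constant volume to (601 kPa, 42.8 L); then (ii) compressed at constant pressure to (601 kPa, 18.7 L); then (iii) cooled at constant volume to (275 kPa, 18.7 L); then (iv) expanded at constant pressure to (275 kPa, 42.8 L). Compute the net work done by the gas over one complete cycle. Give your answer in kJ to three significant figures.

W_net ≈ -7.86 kJ

Constant-volume legs do no work.
W(ii) = (601)(18.7 − 42.8) = -14484 J; W(iv) = (275)(42.8 − 18.7) = 6627 J.
W_net = -14484 + 6627 = -7857 J (the counter-clockwise enclosed area).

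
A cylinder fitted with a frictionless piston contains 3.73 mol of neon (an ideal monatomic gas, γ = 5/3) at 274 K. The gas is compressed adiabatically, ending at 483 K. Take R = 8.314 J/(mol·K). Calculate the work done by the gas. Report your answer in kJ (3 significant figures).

Adiabatic ⇒ Q = 0, so W_by = −ΔU = nCᵥ(T₁ − T₂).
Cᵥ = 3R/2 = 12.47 J/(mol·K).
W = (3.73)(12.47)(274 − 483) = -9722 J.

W ≈ -9.72 kJ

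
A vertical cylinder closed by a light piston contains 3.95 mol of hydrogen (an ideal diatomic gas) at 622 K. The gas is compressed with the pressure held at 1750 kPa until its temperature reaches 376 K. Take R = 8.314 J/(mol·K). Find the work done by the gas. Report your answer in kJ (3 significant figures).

Isobaric: W = P ΔV = nR ΔT.
W = (3.95)(8.314)(376 − 622) = -8079 J.

W ≈ -8.08 kJ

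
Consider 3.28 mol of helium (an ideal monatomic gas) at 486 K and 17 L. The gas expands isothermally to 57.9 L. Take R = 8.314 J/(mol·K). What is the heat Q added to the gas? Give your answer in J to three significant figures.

Q ≈ 16200 J

Isothermal ⇒ ΔU = 0, so Q = W = nRT ln(V₂/V₁).
Q = (3.28)(8.314)(486) ln(57.9/17) = 13253 × 1.226 = 16242 J.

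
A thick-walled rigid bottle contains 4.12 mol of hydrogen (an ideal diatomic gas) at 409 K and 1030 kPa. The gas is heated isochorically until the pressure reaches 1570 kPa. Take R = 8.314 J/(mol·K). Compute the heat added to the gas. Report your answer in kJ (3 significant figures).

Q ≈ 18.4 kJ

Constant volume ⇒ W = 0, so Q = ΔU = nCᵥΔT with Cᵥ = 5R/2 = 20.79 J/(mol·K).
At constant V, T₂/T₁ = P₂/P₁ ⇒ ΔT = T₁(P₂/P₁ − 1) = 409·(1570/1030 − 1) = 214.4 K.
ΔU = (4.12)(20.79)(214.4) = 18362 J.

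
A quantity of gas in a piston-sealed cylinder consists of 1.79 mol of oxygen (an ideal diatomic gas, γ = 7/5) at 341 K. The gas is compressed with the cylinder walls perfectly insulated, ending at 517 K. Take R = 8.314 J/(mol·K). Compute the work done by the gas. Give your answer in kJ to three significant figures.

Adiabatic ⇒ Q = 0, so W_by = −ΔU = nCᵥ(T₁ − T₂).
Cᵥ = 5R/2 = 20.79 J/(mol·K).
W = (1.79)(20.79)(341 − 517) = -6548 J.

W ≈ -6.55 kJ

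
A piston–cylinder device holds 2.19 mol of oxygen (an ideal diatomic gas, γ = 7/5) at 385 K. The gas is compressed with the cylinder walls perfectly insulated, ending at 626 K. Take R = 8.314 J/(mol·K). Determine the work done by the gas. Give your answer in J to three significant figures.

W ≈ -11000 J

Adiabatic ⇒ Q = 0, so W_by = −ΔU = nCᵥ(T₁ − T₂).
Cᵥ = 5R/2 = 20.79 J/(mol·K).
W = (2.19)(20.79)(385 − 626) = -10970 J.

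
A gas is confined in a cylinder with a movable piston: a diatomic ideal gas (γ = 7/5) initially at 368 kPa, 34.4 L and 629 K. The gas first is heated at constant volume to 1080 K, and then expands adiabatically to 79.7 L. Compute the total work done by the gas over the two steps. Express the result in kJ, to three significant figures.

W_total ≈ 15.5 kJ

Step 1 (isochoric): W = 0 (constant volume).
After step 1: P = 631.9 kPa (V unchanged).
Step 2 (adiabatic): W = (P₁V₁ − P₂V₂)/(γ−1) = (21736 − 15532)/0.4 = 15511 J.
W_total = 0 + 15511 = 15511 J.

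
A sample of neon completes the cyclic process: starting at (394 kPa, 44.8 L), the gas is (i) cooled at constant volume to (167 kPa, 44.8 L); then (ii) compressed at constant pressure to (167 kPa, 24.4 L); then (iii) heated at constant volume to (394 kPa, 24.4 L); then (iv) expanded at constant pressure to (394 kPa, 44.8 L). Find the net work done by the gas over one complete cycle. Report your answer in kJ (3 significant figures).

W_net ≈ 4.63 kJ

Constant-volume legs do no work.
W(ii) = (167)(24.4 − 44.8) = -3407 J; W(iv) = (394)(44.8 − 24.4) = 8038 J.
W_net = -3407 + 8038 = 4631 J (the clockwise enclosed area).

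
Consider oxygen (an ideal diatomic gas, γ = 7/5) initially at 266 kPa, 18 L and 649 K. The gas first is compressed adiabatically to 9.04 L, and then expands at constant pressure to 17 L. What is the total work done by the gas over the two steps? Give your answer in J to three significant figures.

W_total ≈ 1760 J

Step 1 (adiabatic): W = (P₁V₁ − P₂V₂)/(γ−1) = (4788 − 6307)/0.4 = -3797 J.
After step 1: P = 697.6 kPa, V = 9.04 L, T = 854.8 K.
Step 2 (isobaric): W = PΔV = (697.6 kPa)(17 − 9.04 L) = 5553 J.
W_total = -3797 + 5553 = 1757 J.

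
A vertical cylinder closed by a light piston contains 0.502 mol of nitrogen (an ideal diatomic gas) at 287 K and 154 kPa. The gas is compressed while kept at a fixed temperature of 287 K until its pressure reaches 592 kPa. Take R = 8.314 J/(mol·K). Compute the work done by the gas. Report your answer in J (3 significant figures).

W ≈ -1610 J

Isothermal process: W = nRT ln(V₂/V₁) = nRT ln(P₁/P₂).
W = (0.502)(8.314)(287) × ln(154/592)
  = 1198 × ln(0.2601) = 1198 × -1.347
W_by_gas = -1613 J.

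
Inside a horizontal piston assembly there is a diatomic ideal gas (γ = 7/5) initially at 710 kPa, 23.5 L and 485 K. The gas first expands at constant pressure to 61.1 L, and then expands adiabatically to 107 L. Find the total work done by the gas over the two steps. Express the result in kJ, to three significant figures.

Step 1 (isobaric): W = PΔV = (710 kPa)(61.1 − 23.5 L) = 26696 J.
After step 1: P = 710 kPa, V = 61.1 L, T = 1261 K.
Step 2 (adiabatic): W = (P₁V₁ − P₂V₂)/(γ−1) = (43381 − 34671)/0.4 = 21776 J.
W_total = 26696 + 21776 = 48472 J.

W_total ≈ 48.5 kJ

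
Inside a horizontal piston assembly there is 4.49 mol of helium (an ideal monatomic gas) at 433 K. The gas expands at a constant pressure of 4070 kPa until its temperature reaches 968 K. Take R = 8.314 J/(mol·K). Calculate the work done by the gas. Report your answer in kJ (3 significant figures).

Isobaric: W = P ΔV = nR ΔT.
W = (4.49)(8.314)(968 − 433) = 19971 J.

W ≈ 20.0 kJ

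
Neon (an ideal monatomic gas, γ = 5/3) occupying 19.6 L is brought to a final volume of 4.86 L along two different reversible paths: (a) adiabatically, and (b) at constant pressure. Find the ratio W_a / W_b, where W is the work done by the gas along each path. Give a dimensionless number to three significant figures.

W_a / W_b ≈ 3.06

Path (a) adiabatic: W = P₁V₁(1 − (V₁/V₂)^(γ−1))/(γ−1) → W_a/(P₁V₁) = -2.3.
Path (b) isobaric: W = P₁(V₂ − V₁) → W_b/(P₁V₁) = -0.752.
W_a / W_b = -2.3 / -0.752 = 3.059.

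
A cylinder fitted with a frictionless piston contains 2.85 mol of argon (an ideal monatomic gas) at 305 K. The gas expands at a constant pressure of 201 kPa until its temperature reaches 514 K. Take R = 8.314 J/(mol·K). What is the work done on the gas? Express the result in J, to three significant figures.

W ≈ -4950 J

Isobaric: W = P ΔV = nR ΔT.
W = (2.85)(8.314)(514 − 305) = 4952 J.
Work on gas = −W_by = -4952 J.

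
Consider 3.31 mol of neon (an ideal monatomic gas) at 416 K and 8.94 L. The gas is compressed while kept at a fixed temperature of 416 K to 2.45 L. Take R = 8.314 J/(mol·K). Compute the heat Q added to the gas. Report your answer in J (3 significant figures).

Isothermal ⇒ ΔU = 0, so Q = W = nRT ln(V₂/V₁).
Q = (3.31)(8.314)(416) ln(2.45/8.94) = 11448 × -1.294 = -14819 J.

Q ≈ -14800 J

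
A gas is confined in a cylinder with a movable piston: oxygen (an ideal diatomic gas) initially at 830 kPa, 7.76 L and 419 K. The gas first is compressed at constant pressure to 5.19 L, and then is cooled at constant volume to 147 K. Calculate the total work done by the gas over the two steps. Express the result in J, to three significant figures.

W_total ≈ -2130 J

Step 1 (isobaric): W = PΔV = (830 kPa)(5.19 − 7.76 L) = -2133 J.
Step 2 (isochoric): W = 0 (constant volume).
W_total = -2133 + 0 = -2133 J.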